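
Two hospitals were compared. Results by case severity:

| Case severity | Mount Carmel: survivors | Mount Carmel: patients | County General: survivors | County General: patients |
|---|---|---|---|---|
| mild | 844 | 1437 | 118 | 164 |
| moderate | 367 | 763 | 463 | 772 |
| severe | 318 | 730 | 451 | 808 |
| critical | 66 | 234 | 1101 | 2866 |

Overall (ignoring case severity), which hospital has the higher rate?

Mild: Mount Carmel 844/1437 = 58.7%, County General 118/164 = 72.0% → County General
Moderate: Mount Carmel 367/763 = 48.1%, County General 463/772 = 60.0% → County General
Severe: Mount Carmel 318/730 = 43.6%, County General 451/808 = 55.8% → County General
Critical: Mount Carmel 66/234 = 28.2%, County General 1101/2866 = 38.4% → County General
Overall: Mount Carmel 1595/3164 = 50.4%, County General 2133/4610 = 46.3% → Mount Carmel
(County General wins every case group but Mount Carmel wins overall — County General's patients skew toward the low-rate critical group.)

Mount Carmel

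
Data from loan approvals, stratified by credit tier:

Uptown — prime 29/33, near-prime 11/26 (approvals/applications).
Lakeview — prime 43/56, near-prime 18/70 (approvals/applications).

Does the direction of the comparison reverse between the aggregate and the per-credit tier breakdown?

Prime: Uptown 29/33 = 87.9%, Lakeview 43/56 = 76.8% → Uptown
Near-prime: Uptown 11/26 = 42.3%, Lakeview 18/70 = 25.7% → Uptown
Overall: Uptown 40/59 = 67.8%, Lakeview 61/126 = 48.4% → Uptown
Uptown wins overall and in every credit group — no reversal.

No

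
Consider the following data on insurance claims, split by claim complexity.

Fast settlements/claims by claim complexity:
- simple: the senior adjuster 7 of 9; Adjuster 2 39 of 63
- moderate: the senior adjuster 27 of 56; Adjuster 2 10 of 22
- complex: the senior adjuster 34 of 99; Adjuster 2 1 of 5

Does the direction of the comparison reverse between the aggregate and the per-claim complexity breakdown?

Simple: the senior adjuster 7/9 = 77.8%, Adjuster 2 39/63 = 61.9% → the senior adjuster
Moderate: the senior adjuster 27/56 = 48.2%, Adjuster 2 10/22 = 45.5% → the senior adjuster
Complex: the senior adjuster 34/99 = 34.3%, Adjuster 2 1/5 = 20.0% → the senior adjuster
Overall: the senior adjuster 68/164 = 41.5%, Adjuster 2 50/90 = 55.6% → Adjuster 2
The senior adjuster wins each claim group but Adjuster 2 wins overall — the comparison reverses. The senior adjuster's claims skew toward complex, which has a lower base rate.

Yes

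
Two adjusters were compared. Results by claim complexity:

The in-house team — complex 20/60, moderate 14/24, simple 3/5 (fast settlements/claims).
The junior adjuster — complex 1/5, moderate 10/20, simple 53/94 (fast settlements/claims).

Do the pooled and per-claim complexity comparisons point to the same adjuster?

Complex: the in-house team 20/60 = 33.3%, the junior adjuster 1/5 = 20.0% → the in-house team
Moderate: the in-house team 14/24 = 58.3%, the junior adjuster 10/20 = 50.0% → the in-house team
Simple: the in-house team 3/5 = 60.0%, the junior adjuster 53/94 = 56.4% → the in-house team
Overall: the in-house team 37/89 = 41.6%, the junior adjuster 64/119 = 53.8% → the junior adjuster
The in-house team wins each claim group but the junior adjuster wins overall — the comparison reverses. The in-house team's claims skew toward complex, which has a lower base rate.

No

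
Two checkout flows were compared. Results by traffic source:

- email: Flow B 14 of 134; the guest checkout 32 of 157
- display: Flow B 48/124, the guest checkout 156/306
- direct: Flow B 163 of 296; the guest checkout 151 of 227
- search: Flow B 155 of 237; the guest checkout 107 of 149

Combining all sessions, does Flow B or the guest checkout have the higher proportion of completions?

Email: Flow B 14/134 = 10.4%, the guest checkout 32/157 = 20.4% → the guest checkout
Display: Flow B 48/124 = 38.7%, the guest checkout 156/306 = 51.0% → the guest checkout
Direct: Flow B 163/296 = 55.1%, the guest checkout 151/227 = 66.5% → the guest checkout
Search: Flow B 155/237 = 65.4%, the guest checkout 107/149 = 71.8% → the guest checkout
Overall: Flow B 380/791 = 48.0%, the guest checkout 446/839 = 53.2% → the guest checkout

the guest checkout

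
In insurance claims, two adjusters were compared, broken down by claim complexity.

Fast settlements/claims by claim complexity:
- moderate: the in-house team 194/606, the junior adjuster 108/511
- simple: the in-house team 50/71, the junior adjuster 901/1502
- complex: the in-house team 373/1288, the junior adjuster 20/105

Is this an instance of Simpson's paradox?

Yes

Moderate: the in-house team 194/606 = 32.0%, the junior adjuster 108/511 = 21.1% → the in-house team
Simple: the in-house team 50/71 = 70.4%, the junior adjuster 901/1502 = 60.0% → the in-house team
Complex: the in-house team 373/1288 = 29.0%, the junior adjuster 20/105 = 19.0% → the in-house team
Overall: the in-house team 617/1965 = 31.4%, the junior adjuster 1029/2118 = 48.6% → the junior adjuster
The in-house team wins each claim group but the junior adjuster wins overall — the comparison reverses. The in-house team's claims skew toward complex, which has a lower base rate.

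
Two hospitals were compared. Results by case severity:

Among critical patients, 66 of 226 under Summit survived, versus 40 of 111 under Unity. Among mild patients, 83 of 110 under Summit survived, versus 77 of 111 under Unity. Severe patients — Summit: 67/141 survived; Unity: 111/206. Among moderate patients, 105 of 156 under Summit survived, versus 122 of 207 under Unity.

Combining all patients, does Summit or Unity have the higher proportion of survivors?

Critical: Summit 66/226 = 29.2%, Unity 40/111 = 36.0% → Unity
Mild: Summit 83/110 = 75.5%, Unity 77/111 = 69.4% → Summit
Severe: Summit 67/141 = 47.5%, Unity 111/206 = 53.9% → Unity
Moderate: Summit 105/156 = 67.3%, Unity 122/207 = 58.9% → Summit
Overall: Summit 321/633 = 50.7%, Unity 350/635 = 55.1% → Unity
(Neither sweeps every case group, but Unity has the higher pooled rate.)

Unity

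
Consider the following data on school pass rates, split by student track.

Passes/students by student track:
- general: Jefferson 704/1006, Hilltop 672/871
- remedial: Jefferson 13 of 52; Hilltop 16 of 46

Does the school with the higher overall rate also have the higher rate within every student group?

Yes

General: Jefferson 704/1006 = 70.0%, Hilltop 672/871 = 77.2% → Hilltop
Remedial: Jefferson 13/52 = 25.0%, Hilltop 16/46 = 34.8% → Hilltop
Overall: Jefferson 717/1058 = 67.8%, Hilltop 688/917 = 75.0% → Hilltop
Hilltop wins overall and in every student group — no reversal.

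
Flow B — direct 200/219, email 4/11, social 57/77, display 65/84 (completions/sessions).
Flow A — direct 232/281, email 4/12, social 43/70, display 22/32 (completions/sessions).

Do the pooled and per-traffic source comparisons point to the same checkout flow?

Direct: Flow B 200/219 = 91.3%, Flow A 232/281 = 82.6% → Flow B
Email: Flow B 4/11 = 36.4%, Flow A 4/12 = 33.3% → Flow B
Social: Flow B 57/77 = 74.0%, Flow A 43/70 = 61.4% → Flow B
Display: Flow B 65/84 = 77.4%, Flow A 22/32 = 68.8% → Flow B
Overall: Flow B 326/391 = 83.4%, Flow A 301/395 = 76.2% → Flow B
Flow B wins overall and in every traffic group — no reversal.

Yes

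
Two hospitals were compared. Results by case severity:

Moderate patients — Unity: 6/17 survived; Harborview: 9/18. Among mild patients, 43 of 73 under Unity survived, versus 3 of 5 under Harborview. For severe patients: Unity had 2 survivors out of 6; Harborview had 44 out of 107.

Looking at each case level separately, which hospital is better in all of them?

Harborview

Moderate: Unity 6/17 = 35.3%, Harborview 9/18 = 50.0% → Harborview
Mild: Unity 43/73 = 58.9%, Harborview 3/5 = 60.0% → Harborview
Severe: Unity 2/6 = 33.3%, Harborview 44/107 = 41.1% → Harborview
Harborview has the higher rate in all 3 groups.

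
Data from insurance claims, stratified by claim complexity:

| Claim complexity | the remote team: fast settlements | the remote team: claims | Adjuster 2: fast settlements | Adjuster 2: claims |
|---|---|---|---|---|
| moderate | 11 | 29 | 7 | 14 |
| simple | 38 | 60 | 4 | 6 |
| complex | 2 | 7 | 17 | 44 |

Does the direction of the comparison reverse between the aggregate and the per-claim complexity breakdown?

Yes

Moderate: the remote team 11/29 = 37.9%, Adjuster 2 7/14 = 50.0% → Adjuster 2
Simple: the remote team 38/60 = 63.3%, Adjuster 2 4/6 = 66.7% → Adjuster 2
Complex: the remote team 2/7 = 28.6%, Adjuster 2 17/44 = 38.6% → Adjuster 2
Overall: the remote team 51/96 = 53.1%, Adjuster 2 28/64 = 43.8% → the remote team
Adjuster 2 wins each claim group but the remote team wins overall — the comparison reverses. Adjuster 2's claims skew toward complex, which has a lower base rate.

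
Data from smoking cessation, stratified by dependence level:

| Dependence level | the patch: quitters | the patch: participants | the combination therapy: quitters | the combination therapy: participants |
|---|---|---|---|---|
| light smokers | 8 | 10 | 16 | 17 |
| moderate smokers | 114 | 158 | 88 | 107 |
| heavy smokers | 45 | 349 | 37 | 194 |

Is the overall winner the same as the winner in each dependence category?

Yes

Light smokers: the patch 8/10 = 80.0%, the combination therapy 16/17 = 94.1% → the combination therapy
Moderate smokers: the patch 114/158 = 72.2%, the combination therapy 88/107 = 82.2% → the combination therapy
Heavy smokers: the patch 45/349 = 12.9%, the combination therapy 37/194 = 19.1% → the combination therapy
Overall: the patch 167/517 = 32.3%, the combination therapy 141/318 = 44.3% → the combination therapy
The combination therapy wins overall and in every dependence group — no reversal.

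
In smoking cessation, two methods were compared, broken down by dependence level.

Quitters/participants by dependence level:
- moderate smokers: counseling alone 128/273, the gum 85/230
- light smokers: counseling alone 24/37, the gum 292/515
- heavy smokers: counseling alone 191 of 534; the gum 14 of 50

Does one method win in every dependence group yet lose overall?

Moderate smokers: counseling alone 128/273 = 46.9%, the gum 85/230 = 37.0% → counseling alone
Light smokers: counseling alone 24/37 = 64.9%, the gum 292/515 = 56.7% → counseling alone
Heavy smokers: counseling alone 191/534 = 35.8%, the gum 14/50 = 28.0% → counseling alone
Overall: counseling alone 343/844 = 40.6%, the gum 391/795 = 49.2% → the gum
Counseling alone wins each dependence group but the gum wins overall — the comparison reverses. Counseling alone's participants skew toward heavy smokers, which has a lower base rate.

Yes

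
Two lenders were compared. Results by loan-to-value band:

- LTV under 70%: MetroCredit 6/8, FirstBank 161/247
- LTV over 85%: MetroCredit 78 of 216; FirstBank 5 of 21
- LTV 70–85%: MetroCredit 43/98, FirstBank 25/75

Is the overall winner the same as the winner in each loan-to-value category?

LTV under 70%: MetroCredit 6/8 = 75.0%, FirstBank 161/247 = 65.2% → MetroCredit
LTV over 85%: MetroCredit 78/216 = 36.1%, FirstBank 5/21 = 23.8% → MetroCredit
LTV 70–85%: MetroCredit 43/98 = 43.9%, FirstBank 25/75 = 33.3% → MetroCredit
Overall: MetroCredit 127/322 = 39.4%, FirstBank 191/343 = 55.7% → FirstBank
MetroCredit wins each loan-to-value group but FirstBank wins overall — the comparison reverses. MetroCredit's loans skew toward LTV over 85%, which has a lower base rate.

No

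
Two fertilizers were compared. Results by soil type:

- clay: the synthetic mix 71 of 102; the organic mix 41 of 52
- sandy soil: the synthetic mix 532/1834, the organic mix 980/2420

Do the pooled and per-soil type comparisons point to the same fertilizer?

Yes

Clay: the synthetic mix 71/102 = 69.6%, the organic mix 41/52 = 78.8% → the organic mix
Sandy soil: the synthetic mix 532/1834 = 29.0%, the organic mix 980/2420 = 40.5% → the organic mix
Overall: the synthetic mix 603/1936 = 31.1%, the organic mix 1021/2472 = 41.3% → the organic mix
The organic mix wins overall and in every soil group — no reversal.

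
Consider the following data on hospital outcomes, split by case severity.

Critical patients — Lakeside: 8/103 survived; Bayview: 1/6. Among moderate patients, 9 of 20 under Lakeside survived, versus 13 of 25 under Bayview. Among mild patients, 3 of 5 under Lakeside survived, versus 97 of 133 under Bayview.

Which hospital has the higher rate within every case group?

Bayview

Critical: Lakeside 8/103 = 7.8%, Bayview 1/6 = 16.7% → Bayview
Moderate: Lakeside 9/20 = 45.0%, Bayview 13/25 = 52.0% → Bayview
Mild: Lakeside 3/5 = 60.0%, Bayview 97/133 = 72.9% → Bayview
Bayview has the higher rate in all 3 groups.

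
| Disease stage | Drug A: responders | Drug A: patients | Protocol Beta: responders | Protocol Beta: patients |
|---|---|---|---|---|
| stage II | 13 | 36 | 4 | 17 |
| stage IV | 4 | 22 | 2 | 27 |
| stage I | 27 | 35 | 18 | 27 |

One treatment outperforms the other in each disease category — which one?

Drug A

Stage II: Drug A 13/36 = 36.1%, Protocol Beta 4/17 = 23.5% → Drug A
Stage IV: Drug A 4/22 = 18.2%, Protocol Beta 2/27 = 7.4% → Drug A
Stage I: Drug A 27/35 = 77.1%, Protocol Beta 18/27 = 66.7% → Drug A
Drug A has the higher rate in all 3 groups.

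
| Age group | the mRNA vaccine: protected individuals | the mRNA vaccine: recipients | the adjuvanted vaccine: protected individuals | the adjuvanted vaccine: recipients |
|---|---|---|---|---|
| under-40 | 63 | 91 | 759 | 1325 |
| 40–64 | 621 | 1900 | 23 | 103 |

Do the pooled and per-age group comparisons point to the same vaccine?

No

Under-40: the mRNA vaccine 63/91 = 69.2%, the adjuvanted vaccine 759/1325 = 57.3% → the mRNA vaccine
40–64: the mRNA vaccine 621/1900 = 32.7%, the adjuvanted vaccine 23/103 = 22.3% → the mRNA vaccine
Overall: the mRNA vaccine 684/1991 = 34.4%, the adjuvanted vaccine 782/1428 = 54.8% → the adjuvanted vaccine
The mRNA vaccine wins each age group but the adjuvanted vaccine wins overall — the comparison reverses. The mRNA vaccine's recipients skew toward 40–64, which has a lower base rate.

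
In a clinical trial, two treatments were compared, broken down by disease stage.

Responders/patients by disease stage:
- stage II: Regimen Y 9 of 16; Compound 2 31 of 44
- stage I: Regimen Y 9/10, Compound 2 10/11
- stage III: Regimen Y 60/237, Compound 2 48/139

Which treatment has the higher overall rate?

Compound 2

Stage II: Regimen Y 9/16 = 56.2%, Compound 2 31/44 = 70.5% → Compound 2
Stage I: Regimen Y 9/10 = 90.0%, Compound 2 10/11 = 90.9% → Compound 2
Stage III: Regimen Y 60/237 = 25.3%, Compound 2 48/139 = 34.5% → Compound 2
Overall: Regimen Y 78/263 = 29.7%, Compound 2 89/194 = 45.9% → Compound 2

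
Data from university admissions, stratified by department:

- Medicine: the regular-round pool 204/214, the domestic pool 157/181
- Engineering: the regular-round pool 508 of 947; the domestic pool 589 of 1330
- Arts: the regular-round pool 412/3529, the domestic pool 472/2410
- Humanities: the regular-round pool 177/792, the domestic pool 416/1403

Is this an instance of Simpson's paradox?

No

Medicine: the regular-round pool 204/214 = 95.3%, the domestic pool 157/181 = 86.7% → the regular-round pool
Engineering: the regular-round pool 508/947 = 53.6%, the domestic pool 589/1330 = 44.3% → the regular-round pool
Arts: the regular-round pool 412/3529 = 11.7%, the domestic pool 472/2410 = 19.6% → the domestic pool
Humanities: the regular-round pool 177/792 = 22.3%, the domestic pool 416/1403 = 29.7% → the domestic pool
Overall: the regular-round pool 1301/5482 = 23.7%, the domestic pool 1634/5324 = 30.7% → the domestic pool
Neither sweeps: the regular-round pool wins 2 of 4 groups, the domestic pool wins 2. The domestic pool wins overall but not every group — no Simpson reversal.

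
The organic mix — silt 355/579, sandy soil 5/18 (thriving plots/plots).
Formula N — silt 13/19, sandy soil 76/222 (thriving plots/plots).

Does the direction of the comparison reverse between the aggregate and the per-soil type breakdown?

Yes

Silt: the organic mix 355/579 = 61.3%, Formula N 13/19 = 68.4% → Formula N
Sandy soil: the organic mix 5/18 = 27.8%, Formula N 76/222 = 34.2% → Formula N
Overall: the organic mix 360/597 = 60.3%, Formula N 89/241 = 36.9% → the organic mix
Formula N wins each soil group but the organic mix wins overall — the comparison reverses. Formula N's plots skew toward sandy soil, which has a lower base rate.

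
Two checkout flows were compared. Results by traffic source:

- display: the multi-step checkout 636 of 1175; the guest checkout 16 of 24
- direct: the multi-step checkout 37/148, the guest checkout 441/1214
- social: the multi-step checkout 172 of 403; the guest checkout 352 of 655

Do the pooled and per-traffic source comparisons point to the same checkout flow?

No

Display: the multi-step checkout 636/1175 = 54.1%, the guest checkout 16/24 = 66.7% → the guest checkout
Direct: the multi-step checkout 37/148 = 25.0%, the guest checkout 441/1214 = 36.3% → the guest checkout
Social: the multi-step checkout 172/403 = 42.7%, the guest checkout 352/655 = 53.7% → the guest checkout
Overall: the multi-step checkout 845/1726 = 49.0%, the guest checkout 809/1893 = 42.7% → the multi-step checkout
The guest checkout wins each traffic group but the multi-step checkout wins overall — the comparison reverses. The guest checkout's sessions skew toward direct, which has a lower base rate.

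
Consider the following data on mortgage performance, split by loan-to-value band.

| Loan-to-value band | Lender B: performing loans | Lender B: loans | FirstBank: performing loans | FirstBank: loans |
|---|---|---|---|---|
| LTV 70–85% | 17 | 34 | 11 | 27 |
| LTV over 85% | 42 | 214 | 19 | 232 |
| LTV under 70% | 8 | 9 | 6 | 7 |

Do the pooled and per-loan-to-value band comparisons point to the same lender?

Yes

LTV 70–85%: Lender B 17/34 = 50.0%, FirstBank 11/27 = 40.7% → Lender B
LTV over 85%: Lender B 42/214 = 19.6%, FirstBank 19/232 = 8.2% → Lender B
LTV under 70%: Lender B 8/9 = 88.9%, FirstBank 6/7 = 85.7% → Lender B
Overall: Lender B 67/257 = 26.1%, FirstBank 36/266 = 13.5% → Lender B
Lender B wins overall and in every loan-to-value group — no reversal.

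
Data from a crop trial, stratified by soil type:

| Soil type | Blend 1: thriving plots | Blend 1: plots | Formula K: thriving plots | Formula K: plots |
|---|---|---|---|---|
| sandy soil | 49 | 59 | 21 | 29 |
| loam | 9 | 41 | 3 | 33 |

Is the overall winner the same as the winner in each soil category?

Sandy soil: Blend 1 49/59 = 83.1%, Formula K 21/29 = 72.4% → Blend 1
Loam: Blend 1 9/41 = 22.0%, Formula K 3/33 = 9.1% → Blend 1
Overall: Blend 1 58/100 = 58.0%, Formula K 24/62 = 38.7% → Blend 1
Blend 1 wins overall and in every soil group — no reversal.

Yes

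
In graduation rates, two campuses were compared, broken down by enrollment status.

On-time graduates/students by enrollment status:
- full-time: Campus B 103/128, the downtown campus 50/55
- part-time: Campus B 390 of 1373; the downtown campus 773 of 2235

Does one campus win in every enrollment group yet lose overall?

Full-time: Campus B 103/128 = 80.5%, the downtown campus 50/55 = 90.9% → the downtown campus
Part-time: Campus B 390/1373 = 28.4%, the downtown campus 773/2235 = 34.6% → the downtown campus
Overall: Campus B 493/1501 = 32.8%, the downtown campus 823/2290 = 35.9% → the downtown campus
The downtown campus wins overall and in every enrollment group — no reversal.

No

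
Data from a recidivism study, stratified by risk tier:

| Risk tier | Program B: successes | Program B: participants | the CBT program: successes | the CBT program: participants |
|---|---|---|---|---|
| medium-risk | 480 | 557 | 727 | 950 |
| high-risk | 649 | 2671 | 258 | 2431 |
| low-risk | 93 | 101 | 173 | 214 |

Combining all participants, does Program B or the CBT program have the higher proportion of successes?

Medium-risk: Program B 480/557 = 86.2%, the CBT program 727/950 = 76.5% → Program B
High-risk: Program B 649/2671 = 24.3%, the CBT program 258/2431 = 10.6% → Program B
Low-risk: Program B 93/101 = 92.1%, the CBT program 173/214 = 80.8% → Program B
Overall: Program B 1222/3329 = 36.7%, the CBT program 1158/3595 = 32.2% → Program B

Program B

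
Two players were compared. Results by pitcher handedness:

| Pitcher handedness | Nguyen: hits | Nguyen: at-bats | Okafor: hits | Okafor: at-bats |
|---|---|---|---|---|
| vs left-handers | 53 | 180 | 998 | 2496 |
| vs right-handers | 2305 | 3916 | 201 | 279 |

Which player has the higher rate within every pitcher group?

Vs left-handers: Nguyen 53/180 = 29.4%, Okafor 998/2496 = 40.0% → Okafor
Vs right-handers: Nguyen 2305/3916 = 58.9%, Okafor 201/279 = 72.0% → Okafor
Okafor has the higher rate in both groups.

Okafor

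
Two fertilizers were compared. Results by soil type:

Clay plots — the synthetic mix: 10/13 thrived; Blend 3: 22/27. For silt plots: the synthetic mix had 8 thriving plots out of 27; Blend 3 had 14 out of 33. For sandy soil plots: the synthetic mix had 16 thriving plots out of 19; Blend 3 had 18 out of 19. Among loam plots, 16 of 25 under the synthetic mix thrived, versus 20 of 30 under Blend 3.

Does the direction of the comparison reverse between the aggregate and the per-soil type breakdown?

Clay: the synthetic mix 10/13 = 76.9%, Blend 3 22/27 = 81.5% → Blend 3
Silt: the synthetic mix 8/27 = 29.6%, Blend 3 14/33 = 42.4% → Blend 3
Sandy soil: the synthetic mix 16/19 = 84.2%, Blend 3 18/19 = 94.7% → Blend 3
Loam: the synthetic mix 16/25 = 64.0%, Blend 3 20/30 = 66.7% → Blend 3
Overall: the synthetic mix 50/84 = 59.5%, Blend 3 74/109 = 67.9% → Blend 3
Blend 3 wins overall and in every soil group — no reversal.

No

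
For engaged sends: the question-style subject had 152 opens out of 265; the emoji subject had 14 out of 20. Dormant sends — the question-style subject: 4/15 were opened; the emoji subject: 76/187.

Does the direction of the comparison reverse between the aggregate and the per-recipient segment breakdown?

Yes

Engaged: the question-style subject 152/265 = 57.4%, the emoji subject 14/20 = 70.0% → the emoji subject
Dormant: the question-style subject 4/15 = 26.7%, the emoji subject 76/187 = 40.6% → the emoji subject
Overall: the question-style subject 156/280 = 55.7%, the emoji subject 90/207 = 43.5% → the question-style subject
The emoji subject wins each recipient group but the question-style subject wins overall — the comparison reverses. The emoji subject's sends skew toward dormant, which has a lower base rate.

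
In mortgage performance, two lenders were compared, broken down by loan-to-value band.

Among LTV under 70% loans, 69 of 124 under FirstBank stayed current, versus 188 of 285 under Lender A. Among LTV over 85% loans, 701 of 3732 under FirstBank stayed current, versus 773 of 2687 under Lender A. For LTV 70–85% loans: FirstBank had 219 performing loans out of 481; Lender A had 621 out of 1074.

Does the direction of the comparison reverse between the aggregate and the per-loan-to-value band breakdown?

LTV under 70%: FirstBank 69/124 = 55.6%, Lender A 188/285 = 66.0% → Lender A
LTV over 85%: FirstBank 701/3732 = 18.8%, Lender A 773/2687 = 28.8% → Lender A
LTV 70–85%: FirstBank 219/481 = 45.5%, Lender A 621/1074 = 57.8% → Lender A
Overall: FirstBank 989/4337 = 22.8%, Lender A 1582/4046 = 39.1% → Lender A
Lender A wins overall and in every loan-to-value group — no reversal.

No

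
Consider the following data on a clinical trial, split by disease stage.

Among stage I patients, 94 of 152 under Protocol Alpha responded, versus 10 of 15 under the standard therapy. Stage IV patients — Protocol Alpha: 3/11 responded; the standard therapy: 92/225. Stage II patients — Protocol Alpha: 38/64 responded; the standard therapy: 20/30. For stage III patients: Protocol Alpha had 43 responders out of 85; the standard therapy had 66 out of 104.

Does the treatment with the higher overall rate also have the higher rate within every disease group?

Stage I: Protocol Alpha 94/152 = 61.8%, the standard therapy 10/15 = 66.7% → the standard therapy
Stage IV: Protocol Alpha 3/11 = 27.3%, the standard therapy 92/225 = 40.9% → the standard therapy
Stage II: Protocol Alpha 38/64 = 59.4%, the standard therapy 20/30 = 66.7% → the standard therapy
Stage III: Protocol Alpha 43/85 = 50.6%, the standard therapy 66/104 = 63.5% → the standard therapy
Overall: Protocol Alpha 178/312 = 57.1%, the standard therapy 188/374 = 50.3% → Protocol Alpha
The standard therapy wins each disease group but Protocol Alpha wins overall — the comparison reverses. The standard therapy's patients skew toward stage IV, which has a lower base rate.

No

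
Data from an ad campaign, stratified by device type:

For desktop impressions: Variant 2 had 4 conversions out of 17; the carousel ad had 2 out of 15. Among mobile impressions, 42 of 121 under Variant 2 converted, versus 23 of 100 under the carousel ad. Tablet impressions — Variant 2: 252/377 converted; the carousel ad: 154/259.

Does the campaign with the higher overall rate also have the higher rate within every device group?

Yes

Desktop: Variant 2 4/17 = 23.5%, the carousel ad 2/15 = 13.3% → Variant 2
Mobile: Variant 2 42/121 = 34.7%, the carousel ad 23/100 = 23.0% → Variant 2
Tablet: Variant 2 252/377 = 66.8%, the carousel ad 154/259 = 59.5% → Variant 2
Overall: Variant 2 298/515 = 57.9%, the carousel ad 179/374 = 47.9% → Variant 2
Variant 2 wins overall and in every device group — no reversal.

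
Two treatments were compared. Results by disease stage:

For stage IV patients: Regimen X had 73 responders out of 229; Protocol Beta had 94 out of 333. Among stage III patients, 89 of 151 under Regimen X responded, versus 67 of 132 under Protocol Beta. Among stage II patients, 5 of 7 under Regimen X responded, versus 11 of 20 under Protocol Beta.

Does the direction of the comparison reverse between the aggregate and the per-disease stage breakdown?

Stage IV: Regimen X 73/229 = 31.9%, Protocol Beta 94/333 = 28.2% → Regimen X
Stage III: Regimen X 89/151 = 58.9%, Protocol Beta 67/132 = 50.8% → Regimen X
Stage II: Regimen X 5/7 = 71.4%, Protocol Beta 11/20 = 55.0% → Regimen X
Overall: Regimen X 167/387 = 43.2%, Protocol Beta 172/485 = 35.5% → Regimen X
Regimen X wins overall and in every disease group — no reversal.

No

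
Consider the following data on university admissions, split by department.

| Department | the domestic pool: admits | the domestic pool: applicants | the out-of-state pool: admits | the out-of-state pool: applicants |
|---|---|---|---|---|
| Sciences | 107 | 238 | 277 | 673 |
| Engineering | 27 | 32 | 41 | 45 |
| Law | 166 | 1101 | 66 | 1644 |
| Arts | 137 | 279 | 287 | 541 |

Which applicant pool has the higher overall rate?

Sciences: the domestic pool 107/238 = 45.0%, the out-of-state pool 277/673 = 41.2% → the domestic pool
Engineering: the domestic pool 27/32 = 84.4%, the out-of-state pool 41/45 = 91.1% → the out-of-state pool
Law: the domestic pool 166/1101 = 15.1%, the out-of-state pool 66/1644 = 4.0% → the domestic pool
Arts: the domestic pool 137/279 = 49.1%, the out-of-state pool 287/541 = 53.0% → the out-of-state pool
Overall: the domestic pool 437/1650 = 26.5%, the out-of-state pool 671/2903 = 23.1% → the domestic pool
(Neither sweeps every department group, but the domestic pool has the higher pooled rate.)

the domestic pool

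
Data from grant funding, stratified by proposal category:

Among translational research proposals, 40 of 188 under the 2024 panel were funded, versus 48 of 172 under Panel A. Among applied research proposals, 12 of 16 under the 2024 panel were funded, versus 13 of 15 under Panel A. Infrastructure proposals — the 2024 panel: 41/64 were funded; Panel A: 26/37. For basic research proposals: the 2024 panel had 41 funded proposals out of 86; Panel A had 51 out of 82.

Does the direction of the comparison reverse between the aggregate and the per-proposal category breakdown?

Translational research: the 2024 panel 40/188 = 21.3%, Panel A 48/172 = 27.9% → Panel A
Applied research: the 2024 panel 12/16 = 75.0%, Panel A 13/15 = 86.7% → Panel A
Infrastructure: the 2024 panel 41/64 = 64.1%, Panel A 26/37 = 70.3% → Panel A
Basic research: the 2024 panel 41/86 = 47.7%, Panel A 51/82 = 62.2% → Panel A
Overall: the 2024 panel 134/354 = 37.9%, Panel A 138/306 = 45.1% → Panel A
Panel A wins overall and in every proposal group — no reversal.

No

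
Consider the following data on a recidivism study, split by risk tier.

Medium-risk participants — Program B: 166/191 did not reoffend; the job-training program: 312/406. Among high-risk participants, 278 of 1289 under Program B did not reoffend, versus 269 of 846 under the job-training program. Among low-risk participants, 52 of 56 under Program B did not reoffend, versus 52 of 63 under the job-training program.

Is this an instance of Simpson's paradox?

No

Medium-risk: Program B 166/191 = 86.9%, the job-training program 312/406 = 76.8% → Program B
High-risk: Program B 278/1289 = 21.6%, the job-training program 269/846 = 31.8% → the job-training program
Low-risk: Program B 52/56 = 92.9%, the job-training program 52/63 = 82.5% → Program B
Overall: Program B 496/1536 = 32.3%, the job-training program 633/1315 = 48.1% → the job-training program
Neither sweeps: Program B wins 2 of 3 groups, the job-training program wins 1. The job-training program wins overall but not every group — no Simpson reversal.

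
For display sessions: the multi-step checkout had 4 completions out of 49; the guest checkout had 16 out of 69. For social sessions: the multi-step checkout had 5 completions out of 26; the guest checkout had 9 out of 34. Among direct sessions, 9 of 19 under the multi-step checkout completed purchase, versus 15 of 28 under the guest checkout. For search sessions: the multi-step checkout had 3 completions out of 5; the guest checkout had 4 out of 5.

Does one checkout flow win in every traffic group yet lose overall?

Display: the multi-step checkout 4/49 = 8.2%, the guest checkout 16/69 = 23.2% → the guest checkout
Social: the multi-step checkout 5/26 = 19.2%, the guest checkout 9/34 = 26.5% → the guest checkout
Direct: the multi-step checkout 9/19 = 47.4%, the guest checkout 15/28 = 53.6% → the guest checkout
Search: the multi-step checkout 3/5 = 60.0%, the guest checkout 4/5 = 80.0% → the guest checkout
Overall: the multi-step checkout 21/99 = 21.2%, the guest checkout 44/136 = 32.4% → the guest checkout
The guest checkout wins overall and in every traffic group — no reversal.

No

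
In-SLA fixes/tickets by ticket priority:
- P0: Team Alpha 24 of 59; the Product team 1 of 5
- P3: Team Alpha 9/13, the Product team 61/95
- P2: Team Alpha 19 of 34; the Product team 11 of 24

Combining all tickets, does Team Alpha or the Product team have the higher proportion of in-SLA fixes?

the Product team

P0: Team Alpha 24/59 = 40.7%, the Product team 1/5 = 20.0% → Team Alpha
P3: Team Alpha 9/13 = 69.2%, the Product team 61/95 = 64.2% → Team Alpha
P2: Team Alpha 19/34 = 55.9%, the Product team 11/24 = 45.8% → Team Alpha
Overall: Team Alpha 52/106 = 49.1%, the Product team 73/124 = 58.9% → the Product team
(Team Alpha wins every ticket group but the Product team wins overall — Team Alpha's tickets skew toward the low-rate P0 group.)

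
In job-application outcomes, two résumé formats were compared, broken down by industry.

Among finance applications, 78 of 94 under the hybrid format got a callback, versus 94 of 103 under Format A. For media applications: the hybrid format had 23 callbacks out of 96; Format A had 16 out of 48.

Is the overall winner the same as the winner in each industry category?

Yes

Finance: the hybrid format 78/94 = 83.0%, Format A 94/103 = 91.3% → Format A
Media: the hybrid format 23/96 = 24.0%, Format A 16/48 = 33.3% → Format A
Overall: the hybrid format 101/190 = 53.2%, Format A 110/151 = 72.8% → Format A
Format A wins overall and in every industry group — no reversal.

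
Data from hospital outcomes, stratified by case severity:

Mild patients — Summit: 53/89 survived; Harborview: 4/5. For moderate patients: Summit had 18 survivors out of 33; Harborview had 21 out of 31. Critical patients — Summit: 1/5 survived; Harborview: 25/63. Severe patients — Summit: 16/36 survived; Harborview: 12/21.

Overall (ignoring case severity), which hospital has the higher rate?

Summit

Mild: Summit 53/89 = 59.6%, Harborview 4/5 = 80.0% → Harborview
Moderate: Summit 18/33 = 54.5%, Harborview 21/31 = 67.7% → Harborview
Critical: Summit 1/5 = 20.0%, Harborview 25/63 = 39.7% → Harborview
Severe: Summit 16/36 = 44.4%, Harborview 12/21 = 57.1% → Harborview
Overall: Summit 88/163 = 54.0%, Harborview 62/120 = 51.7% → Summit
(Harborview wins every case group but Summit wins overall — Harborview's patients skew toward the low-rate critical group.)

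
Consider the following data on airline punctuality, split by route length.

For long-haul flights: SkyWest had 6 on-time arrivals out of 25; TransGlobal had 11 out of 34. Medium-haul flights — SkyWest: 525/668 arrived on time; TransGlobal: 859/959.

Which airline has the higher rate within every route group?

Long-haul: SkyWest 6/25 = 24.0%, TransGlobal 11/34 = 32.4% → TransGlobal
Medium-haul: SkyWest 525/668 = 78.6%, TransGlobal 859/959 = 89.6% → TransGlobal
TransGlobal has the higher rate in both groups.

TransGlobal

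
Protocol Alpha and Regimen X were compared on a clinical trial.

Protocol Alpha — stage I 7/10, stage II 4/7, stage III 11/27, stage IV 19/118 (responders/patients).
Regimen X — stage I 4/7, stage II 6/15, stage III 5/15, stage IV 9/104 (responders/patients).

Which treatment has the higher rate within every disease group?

Stage I: Protocol Alpha 7/10 = 70.0%, Regimen X 4/7 = 57.1% → Protocol Alpha
Stage II: Protocol Alpha 4/7 = 57.1%, Regimen X 6/15 = 40.0% → Protocol Alpha
Stage III: Protocol Alpha 11/27 = 40.7%, Regimen X 5/15 = 33.3% → Protocol Alpha
Stage IV: Protocol Alpha 19/118 = 16.1%, Regimen X 9/104 = 8.7% → Protocol Alpha
Protocol Alpha has the higher rate in all 4 groups.

Protocol Alpha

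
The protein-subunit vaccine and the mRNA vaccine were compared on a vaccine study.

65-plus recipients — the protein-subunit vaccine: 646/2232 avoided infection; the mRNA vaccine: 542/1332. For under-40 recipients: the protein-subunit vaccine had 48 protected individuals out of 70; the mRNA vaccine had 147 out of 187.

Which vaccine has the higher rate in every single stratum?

the mRNA vaccine

65-plus: the protein-subunit vaccine 646/2232 = 28.9%, the mRNA vaccine 542/1332 = 40.7% → the mRNA vaccine
Under-40: the protein-subunit vaccine 48/70 = 68.6%, the mRNA vaccine 147/187 = 78.6% → the mRNA vaccine
The mRNA vaccine has the higher rate in both groups.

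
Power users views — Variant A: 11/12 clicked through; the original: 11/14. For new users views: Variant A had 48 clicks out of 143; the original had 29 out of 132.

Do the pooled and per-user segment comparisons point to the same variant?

Yes

Power users: Variant A 11/12 = 91.7%, the original 11/14 = 78.6% → Variant A
New users: Variant A 48/143 = 33.6%, the original 29/132 = 22.0% → Variant A
Overall: Variant A 59/155 = 38.1%, the original 40/146 = 27.4% → Variant A
Variant A wins overall and in every user group — no reversal.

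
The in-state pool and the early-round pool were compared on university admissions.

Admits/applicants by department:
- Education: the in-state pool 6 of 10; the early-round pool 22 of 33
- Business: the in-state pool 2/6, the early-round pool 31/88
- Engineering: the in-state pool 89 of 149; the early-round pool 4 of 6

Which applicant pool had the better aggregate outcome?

Education: the in-state pool 6/10 = 60.0%, the early-round pool 22/33 = 66.7% → the early-round pool
Business: the in-state pool 2/6 = 33.3%, the early-round pool 31/88 = 35.2% → the early-round pool
Engineering: the in-state pool 89/149 = 59.7%, the early-round pool 4/6 = 66.7% → the early-round pool
Overall: the in-state pool 97/165 = 58.8%, the early-round pool 57/127 = 44.9% → the in-state pool
(The early-round pool wins every department group but the in-state pool wins overall — the early-round pool's applicants skew toward the low-rate Business group.)

the in-state pool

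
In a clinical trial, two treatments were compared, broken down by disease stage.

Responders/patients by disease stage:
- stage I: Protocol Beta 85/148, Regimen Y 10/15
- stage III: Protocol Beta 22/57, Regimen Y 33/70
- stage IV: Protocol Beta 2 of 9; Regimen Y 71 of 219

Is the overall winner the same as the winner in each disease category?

No

Stage I: Protocol Beta 85/148 = 57.4%, Regimen Y 10/15 = 66.7% → Regimen Y
Stage III: Protocol Beta 22/57 = 38.6%, Regimen Y 33/70 = 47.1% → Regimen Y
Stage IV: Protocol Beta 2/9 = 22.2%, Regimen Y 71/219 = 32.4% → Regimen Y
Overall: Protocol Beta 109/214 = 50.9%, Regimen Y 114/304 = 37.5% → Protocol Beta
Regimen Y wins each disease group but Protocol Beta wins overall — the comparison reverses. Regimen Y's patients skew toward stage IV, which has a lower base rate.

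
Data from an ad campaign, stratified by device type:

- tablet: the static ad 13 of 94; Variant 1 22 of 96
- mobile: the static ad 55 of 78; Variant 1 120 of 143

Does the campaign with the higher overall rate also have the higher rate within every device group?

Tablet: the static ad 13/94 = 13.8%, Variant 1 22/96 = 22.9% → Variant 1
Mobile: the static ad 55/78 = 70.5%, Variant 1 120/143 = 83.9% → Variant 1
Overall: the static ad 68/172 = 39.5%, Variant 1 142/239 = 59.4% → Variant 1
Variant 1 wins overall and in every device group — no reversal.

Yes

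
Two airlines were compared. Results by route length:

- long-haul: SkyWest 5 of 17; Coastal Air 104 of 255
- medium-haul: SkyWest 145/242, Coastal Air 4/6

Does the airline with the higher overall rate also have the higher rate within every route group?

No

Long-haul: SkyWest 5/17 = 29.4%, Coastal Air 104/255 = 40.8% → Coastal Air
Medium-haul: SkyWest 145/242 = 59.9%, Coastal Air 4/6 = 66.7% → Coastal Air
Overall: SkyWest 150/259 = 57.9%, Coastal Air 108/261 = 41.4% → SkyWest
Coastal Air wins each route group but SkyWest wins overall — the comparison reverses. Coastal Air's flights skew toward long-haul, which has a lower base rate.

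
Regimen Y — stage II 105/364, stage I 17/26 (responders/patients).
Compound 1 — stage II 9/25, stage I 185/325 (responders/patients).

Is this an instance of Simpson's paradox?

Stage II: Regimen Y 105/364 = 28.8%, Compound 1 9/25 = 36.0% → Compound 1
Stage I: Regimen Y 17/26 = 65.4%, Compound 1 185/325 = 56.9% → Regimen Y
Overall: Regimen Y 122/390 = 31.3%, Compound 1 194/350 = 55.4% → Compound 1
Neither sweeps: Regimen Y wins 1 of 2 groups, Compound 1 wins 1. Compound 1 wins overall but not every group — no Simpson reversal.

No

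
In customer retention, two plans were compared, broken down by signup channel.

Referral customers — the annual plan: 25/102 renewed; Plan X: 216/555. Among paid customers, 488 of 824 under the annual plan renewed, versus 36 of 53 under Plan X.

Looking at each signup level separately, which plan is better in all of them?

Referral: the annual plan 25/102 = 24.5%, Plan X 216/555 = 38.9% → Plan X
Paid: the annual plan 488/824 = 59.2%, Plan X 36/53 = 67.9% → Plan X
Plan X has the higher rate in both groups.

Plan X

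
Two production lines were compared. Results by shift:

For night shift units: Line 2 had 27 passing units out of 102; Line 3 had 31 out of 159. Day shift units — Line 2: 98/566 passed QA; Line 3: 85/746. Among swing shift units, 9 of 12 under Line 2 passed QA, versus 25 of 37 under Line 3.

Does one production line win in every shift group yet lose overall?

Night shift: Line 2 27/102 = 26.5%, Line 3 31/159 = 19.5% → Line 2
Day shift: Line 2 98/566 = 17.3%, Line 3 85/746 = 11.4% → Line 2
Swing shift: Line 2 9/12 = 75.0%, Line 3 25/37 = 67.6% → Line 2
Overall: Line 2 134/680 = 19.7%, Line 3 141/942 = 15.0% → Line 2
Line 2 wins overall and in every shift group — no reversal.

No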